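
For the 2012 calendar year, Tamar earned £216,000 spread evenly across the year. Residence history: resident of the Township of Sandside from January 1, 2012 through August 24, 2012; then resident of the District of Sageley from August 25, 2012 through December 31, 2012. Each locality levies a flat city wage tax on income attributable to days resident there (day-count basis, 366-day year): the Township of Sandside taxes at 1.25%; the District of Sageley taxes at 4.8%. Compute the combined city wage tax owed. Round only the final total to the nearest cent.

The Township of Sandside, January 1 – August 24, 2012: 237 days → £216,000 × 1.25% × 237/366 = £1,748.3607
The District of Sageley, August 25 – December 31, 2012: 129 days → £216,000 × 4.8% × 129/366 = £3,654.2951
Total = £5,402.6557

£5,402.66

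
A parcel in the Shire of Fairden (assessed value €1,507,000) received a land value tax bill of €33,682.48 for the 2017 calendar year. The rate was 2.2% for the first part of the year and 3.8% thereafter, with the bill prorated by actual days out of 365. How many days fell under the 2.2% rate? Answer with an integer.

357 days

Let d = days at the first rate; then 365 − d days at the second rate.
€1,507,000 × [2.2%·d + 3.8%·(365−d)] / 365 = €33,682.48
Solving gives d = 357, so the new rate took effect on 24 December 2017.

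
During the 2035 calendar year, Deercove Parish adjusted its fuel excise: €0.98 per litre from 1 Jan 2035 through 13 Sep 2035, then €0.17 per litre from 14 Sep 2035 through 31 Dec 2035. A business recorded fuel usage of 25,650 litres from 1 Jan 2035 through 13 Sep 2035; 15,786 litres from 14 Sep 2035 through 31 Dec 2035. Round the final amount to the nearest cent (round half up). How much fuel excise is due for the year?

€27,820.62

1 Jan – 13 Sep 2035: 25,650 litres at €0.98/litre → €25,137.00
14 Sep – 31 Dec 2035: 15,786 litres at €0.17/litre → €2,683.62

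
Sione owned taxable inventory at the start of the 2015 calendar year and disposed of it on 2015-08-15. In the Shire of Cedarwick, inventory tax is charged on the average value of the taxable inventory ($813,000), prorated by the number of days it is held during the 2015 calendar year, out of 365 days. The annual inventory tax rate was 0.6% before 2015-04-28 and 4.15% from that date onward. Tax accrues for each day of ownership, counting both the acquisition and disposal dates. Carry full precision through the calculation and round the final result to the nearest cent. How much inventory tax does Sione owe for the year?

$11,731.70

2015-01-01 to 2015-04-27: 117 days at 0.6% → $813,000 × 0.6% × 117/365 = $1,563.6329
2015-04-28 to 2015-08-15: 110 days at 4.15% → $813,000 × 4.15% × 110/365 = $10,168.0685
Total = $11,731.7014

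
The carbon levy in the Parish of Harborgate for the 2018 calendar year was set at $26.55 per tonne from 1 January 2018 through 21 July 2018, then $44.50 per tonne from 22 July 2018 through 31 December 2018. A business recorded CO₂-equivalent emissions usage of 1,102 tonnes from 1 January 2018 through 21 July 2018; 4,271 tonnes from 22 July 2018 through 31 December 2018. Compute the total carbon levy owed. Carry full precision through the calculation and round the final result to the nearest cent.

1 January – 21 July 2018: 1,102 tonnes at $26.55/tonne → $29,258.10
22 July – 31 December 2018: 4,271 tonnes at $44.50/tonne → $190,059.50

$219,317.60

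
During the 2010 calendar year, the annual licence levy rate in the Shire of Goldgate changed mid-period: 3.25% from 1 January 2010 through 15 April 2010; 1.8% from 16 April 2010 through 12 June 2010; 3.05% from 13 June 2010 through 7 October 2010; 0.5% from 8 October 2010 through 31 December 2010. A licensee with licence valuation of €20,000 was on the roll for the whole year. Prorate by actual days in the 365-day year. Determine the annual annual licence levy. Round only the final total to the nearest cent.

1 January – 15 April 2010: 105 days at 3.25% → €20,000 × 3.25% × 105/365 = €186.9863
16 April – 12 June 2010: 58 days at 1.8% → €20,000 × 1.8% × 58/365 = €57.2055
13 June – 7 October 2010: 117 days at 3.05% → €20,000 × 3.05% × 117/365 = €195.5342
8 October – 31 December 2010: 85 days at 0.5% → €20,000 × 0.5% × 85/365 = €23.2877
Total = €463.0137

€463.01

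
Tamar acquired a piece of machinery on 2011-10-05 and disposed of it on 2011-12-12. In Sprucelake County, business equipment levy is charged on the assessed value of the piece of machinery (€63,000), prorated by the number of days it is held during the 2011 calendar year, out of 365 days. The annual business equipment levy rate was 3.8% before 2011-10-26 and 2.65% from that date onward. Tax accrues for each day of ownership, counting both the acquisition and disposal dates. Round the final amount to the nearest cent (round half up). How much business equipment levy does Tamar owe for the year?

€357.29

2011-10-05 to 2011-10-25: 21 days at 3.8% → €63,000 × 3.8% × 21/365 = €137.7370
2011-10-26 to 2011-12-12: 48 days at 2.65% → €63,000 × 2.65% × 48/365 = €219.5507
Total = €357.2877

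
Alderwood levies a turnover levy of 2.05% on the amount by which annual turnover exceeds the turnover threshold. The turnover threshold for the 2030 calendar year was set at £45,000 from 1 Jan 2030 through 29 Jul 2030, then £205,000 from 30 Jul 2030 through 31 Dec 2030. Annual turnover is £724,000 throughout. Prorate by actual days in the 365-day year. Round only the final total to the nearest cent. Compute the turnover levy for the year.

1 Jan – 29 Jul 2030: 210 days, exemption £45,000 → (£724,000 − £45,000) × 2.05% × 210/365 = £8,008.4795
30 Jul – 31 Dec 2030: 155 days, exemption £205,000 → (£724,000 − £205,000) × 2.05% × 155/365 = £4,518.1438
Total = £12,526.6233

£12,526.62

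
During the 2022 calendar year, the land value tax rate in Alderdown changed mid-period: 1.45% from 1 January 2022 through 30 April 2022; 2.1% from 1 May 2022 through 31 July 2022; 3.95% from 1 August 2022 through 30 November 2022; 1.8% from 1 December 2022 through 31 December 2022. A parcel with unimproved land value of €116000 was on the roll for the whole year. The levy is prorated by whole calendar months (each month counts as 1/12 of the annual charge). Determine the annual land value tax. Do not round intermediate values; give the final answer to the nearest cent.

1 January – 30 April 2022: 4 months at 1.45% → €116000 × 1.45% × 4/12 = €560.6667
1 May – 31 July 2022: 3 months at 2.1% → €116000 × 2.1% × 3/12 = €609.0000
1 August – 30 November 2022: 4 months at 3.95% → €116000 × 3.95% × 4/12 = €1527.3333
1 December – 31 December 2022: 1 month at 1.8% → €116000 × 1.8% × 1/12 = €174.0000
Total = €2871.0000

€2871.00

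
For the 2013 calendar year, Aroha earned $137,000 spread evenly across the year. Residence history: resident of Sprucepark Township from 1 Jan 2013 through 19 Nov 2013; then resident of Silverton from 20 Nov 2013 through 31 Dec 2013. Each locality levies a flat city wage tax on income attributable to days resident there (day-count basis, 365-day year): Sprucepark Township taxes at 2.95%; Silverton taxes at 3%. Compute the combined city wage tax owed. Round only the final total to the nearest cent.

$4,049.38

Sprucepark Township, 1 Jan – 19 Nov 2013: 323 days → $137,000 × 2.95% × 323/365 = $3,576.4507
Silverton, 20 Nov – 31 Dec 2013: 42 days → $137,000 × 3% × 42/365 = $472.9315
Total = $4,049.3822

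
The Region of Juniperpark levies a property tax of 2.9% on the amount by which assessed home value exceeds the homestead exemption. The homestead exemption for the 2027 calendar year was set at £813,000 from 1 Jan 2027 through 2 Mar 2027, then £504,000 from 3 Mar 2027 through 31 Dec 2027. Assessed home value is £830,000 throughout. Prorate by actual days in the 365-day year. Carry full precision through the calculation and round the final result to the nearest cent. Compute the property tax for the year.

£7,956.41

1 Jan – 2 Mar 2027: 61 days, exemption £813,000 → (£830,000 − £813,000) × 2.9% × 61/365 = £82.3918
3 Mar – 31 Dec 2027: 304 days, exemption £504,000 → (£830,000 − £504,000) × 2.9% × 304/365 = £7,874.0164
Total = £7,956.4082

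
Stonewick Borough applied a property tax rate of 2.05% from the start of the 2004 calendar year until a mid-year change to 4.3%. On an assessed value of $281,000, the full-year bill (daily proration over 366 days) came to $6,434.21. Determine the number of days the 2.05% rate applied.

Let d = days at the first rate; then 366 − d days at the second rate.
$281,000 × [2.05%·d + 4.3%·(366−d)] / 366 = $6,434.21
Solving gives d = 327, so the new rate took effect on 23 November 2004.

327 days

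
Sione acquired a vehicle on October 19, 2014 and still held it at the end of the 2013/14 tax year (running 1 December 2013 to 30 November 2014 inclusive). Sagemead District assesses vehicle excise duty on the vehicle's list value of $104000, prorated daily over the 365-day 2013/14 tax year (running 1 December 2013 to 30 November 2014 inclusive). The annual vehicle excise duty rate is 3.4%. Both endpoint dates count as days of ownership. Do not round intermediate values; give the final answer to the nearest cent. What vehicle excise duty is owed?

Days held (October 19 – November 30, 2014): 43 out of 365
Tax = $104000 × 3.4% × 43/365 = $416.5699

$416.57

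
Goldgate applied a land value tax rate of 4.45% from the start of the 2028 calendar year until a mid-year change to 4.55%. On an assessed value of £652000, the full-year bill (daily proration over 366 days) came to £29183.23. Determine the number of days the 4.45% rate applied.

271 days

Let d = days at the first rate; then 366 − d days at the second rate.
£652000 × [4.45%·d + 4.55%·(366−d)] / 366 = £29183.23
Solving gives d = 271, so the new rate took effect on 28 September 2028.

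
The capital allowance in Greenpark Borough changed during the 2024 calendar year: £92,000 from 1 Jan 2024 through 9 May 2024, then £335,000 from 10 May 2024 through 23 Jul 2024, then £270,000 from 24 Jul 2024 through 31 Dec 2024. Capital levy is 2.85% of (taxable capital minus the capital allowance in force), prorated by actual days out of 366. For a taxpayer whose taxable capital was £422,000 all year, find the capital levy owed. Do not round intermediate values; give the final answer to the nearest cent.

1 Jan – 9 May 2024: 130 days, exemption £92,000 → (£422,000 − £92,000) × 2.85% × 130/366 = £3,340.5738
10 May – 23 Jul 2024: 75 days, exemption £335,000 → (£422,000 − £335,000) × 2.85% × 75/366 = £508.0943
24 Jul – 31 Dec 2024: 161 days, exemption £270,000 → (£422,000 − £270,000) × 2.85% × 161/366 = £1,905.6066
Total = £5,754.2746

£5,754.27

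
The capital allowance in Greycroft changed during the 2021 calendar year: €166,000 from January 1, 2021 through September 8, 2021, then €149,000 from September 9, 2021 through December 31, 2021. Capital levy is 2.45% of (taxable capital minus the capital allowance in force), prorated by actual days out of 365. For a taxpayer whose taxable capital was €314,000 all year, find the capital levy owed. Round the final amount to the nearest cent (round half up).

January 1 – September 8, 2021: 251 days, exemption €166,000 → (€314,000 − €166,000) × 2.45% × 251/365 = €2,493.4959
September 9 – December 31, 2021: 114 days, exemption €149,000 → (€314,000 − €149,000) × 2.45% × 114/365 = €1,262.5890
Total = €3,756.0849

€3,756.08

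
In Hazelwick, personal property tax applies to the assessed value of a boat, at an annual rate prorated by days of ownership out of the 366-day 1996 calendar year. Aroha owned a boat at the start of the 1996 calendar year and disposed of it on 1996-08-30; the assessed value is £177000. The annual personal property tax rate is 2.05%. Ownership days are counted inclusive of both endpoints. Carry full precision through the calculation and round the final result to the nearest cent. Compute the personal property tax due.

£2409.09

Days held (1996-01-01 to 1996-08-30): 243 out of 366
Tax = £177000 × 2.05% × 243/366 = £2409.0861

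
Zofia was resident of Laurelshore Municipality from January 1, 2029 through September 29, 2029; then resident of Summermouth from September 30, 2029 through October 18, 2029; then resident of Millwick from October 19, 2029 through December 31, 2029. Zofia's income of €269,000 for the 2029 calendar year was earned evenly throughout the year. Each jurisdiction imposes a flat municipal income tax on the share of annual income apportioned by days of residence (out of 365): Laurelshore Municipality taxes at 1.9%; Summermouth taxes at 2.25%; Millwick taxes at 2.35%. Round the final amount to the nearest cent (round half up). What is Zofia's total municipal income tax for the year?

Laurelshore Municipality, January 1 – September 29, 2029: 272 days → €269,000 × 1.9% × 272/365 = €3,808.7452
Summermouth, September 30 – October 18, 2029: 19 days → €269,000 × 2.25% × 19/365 = €315.0616
Millwick, October 19 – December 31, 2029: 74 days → €269,000 × 2.35% × 74/365 = €1,281.6192
Total = €5,405.4260

€5,405.43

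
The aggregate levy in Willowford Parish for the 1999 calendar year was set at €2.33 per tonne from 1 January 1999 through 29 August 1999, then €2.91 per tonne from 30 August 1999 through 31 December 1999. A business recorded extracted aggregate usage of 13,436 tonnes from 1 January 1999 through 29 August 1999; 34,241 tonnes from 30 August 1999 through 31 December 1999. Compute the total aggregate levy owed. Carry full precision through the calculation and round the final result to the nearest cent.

1 January – 29 August 1999: 13,436 tonnes at €2.33/tonne → €31,305.88
30 August – 31 December 1999: 34,241 tonnes at €2.91/tonne → €99,641.31

€130,947.19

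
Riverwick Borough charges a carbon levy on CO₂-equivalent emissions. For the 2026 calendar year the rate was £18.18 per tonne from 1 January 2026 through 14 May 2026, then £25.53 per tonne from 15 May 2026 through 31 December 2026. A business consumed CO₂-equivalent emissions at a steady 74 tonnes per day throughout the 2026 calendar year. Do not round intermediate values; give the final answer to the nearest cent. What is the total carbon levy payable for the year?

£616,682.70

1 January – 14 May 2026: 134 days × 74 tonnes/day = 9,916 tonnes at £18.18/tonne → £180,272.88
15 May – 31 December 2026: 231 days × 74 tonnes/day = 17,094 tonnes at £25.53/tonne → £436,409.82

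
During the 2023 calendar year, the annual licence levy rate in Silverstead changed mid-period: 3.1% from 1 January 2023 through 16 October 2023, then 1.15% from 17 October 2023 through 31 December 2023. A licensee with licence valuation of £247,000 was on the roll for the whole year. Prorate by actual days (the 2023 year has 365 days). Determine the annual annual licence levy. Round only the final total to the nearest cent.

£6,654.11

1 January – 16 October 2023: 289 days at 3.1% → £247,000 × 3.1% × 289/365 = £6,062.6658
17 October – 31 December 2023: 76 days at 1.15% → £247,000 × 1.15% × 76/365 = £591.4466
Total = £6,654.1123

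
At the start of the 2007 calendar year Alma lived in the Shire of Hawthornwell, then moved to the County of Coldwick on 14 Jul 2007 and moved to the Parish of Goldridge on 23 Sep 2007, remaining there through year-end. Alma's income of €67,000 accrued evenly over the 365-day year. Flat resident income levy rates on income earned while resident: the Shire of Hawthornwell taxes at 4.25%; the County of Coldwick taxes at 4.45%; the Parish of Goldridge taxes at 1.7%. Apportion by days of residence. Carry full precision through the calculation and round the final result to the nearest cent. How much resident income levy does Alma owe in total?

The Shire of Hawthornwell, 1 Jan – 13 Jul 2007: 194 days → €67,000 × 4.25% × 194/365 = €1,513.4658
The County of Coldwick, 14 Jul – 22 Sep 2007: 71 days → €67,000 × 4.45% × 71/365 = €579.9630
The Parish of Goldridge, 23 Sep – 31 Dec 2007: 100 days → €67,000 × 1.7% × 100/365 = €312.0548
Total = €2,405.4836

€2,405.48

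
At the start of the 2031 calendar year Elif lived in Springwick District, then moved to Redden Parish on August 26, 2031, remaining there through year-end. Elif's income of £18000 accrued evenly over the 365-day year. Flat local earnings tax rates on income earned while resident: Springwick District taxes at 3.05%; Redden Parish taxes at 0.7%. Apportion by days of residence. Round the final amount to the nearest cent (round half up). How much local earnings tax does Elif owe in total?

£400.66

Springwick District, January 1 – August 25, 2031: 237 days → £18000 × 3.05% × 237/365 = £356.4740
Redden Parish, August 26 – December 31, 2031: 128 days → £18000 × 0.7% × 128/365 = £44.1863
Total = £400.6603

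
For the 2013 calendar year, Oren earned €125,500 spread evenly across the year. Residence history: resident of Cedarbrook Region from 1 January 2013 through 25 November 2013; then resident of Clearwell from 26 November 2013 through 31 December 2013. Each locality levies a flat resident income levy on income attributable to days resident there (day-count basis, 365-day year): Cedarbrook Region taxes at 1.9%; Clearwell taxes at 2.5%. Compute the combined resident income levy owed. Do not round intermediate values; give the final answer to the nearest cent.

€2,458.77

Cedarbrook Region, 1 January – 25 November 2013: 329 days → €125,500 × 1.9% × 329/365 = €2,149.3164
Clearwell, 26 November – 31 December 2013: 36 days → €125,500 × 2.5% × 36/365 = €309.4521
Total = €2,458.7685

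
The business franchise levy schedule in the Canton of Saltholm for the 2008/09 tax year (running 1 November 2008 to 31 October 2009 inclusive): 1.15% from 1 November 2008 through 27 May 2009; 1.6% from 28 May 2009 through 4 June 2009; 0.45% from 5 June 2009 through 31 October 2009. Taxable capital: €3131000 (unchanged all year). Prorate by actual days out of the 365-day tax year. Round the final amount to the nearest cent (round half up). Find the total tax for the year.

€27368.37

1 November 2008 – 27 May 2009: 208 days at 1.15% → €3131000 × 1.15% × 208/365 = €20518.7726
28 May – 4 June 2009: 8 days at 1.6% → €3131000 × 1.6% × 8/365 = €1097.9945
5 June – 31 October 2009: 149 days at 0.45% → €3131000 × 0.45% × 149/365 = €5751.6041
Total = €27368.3712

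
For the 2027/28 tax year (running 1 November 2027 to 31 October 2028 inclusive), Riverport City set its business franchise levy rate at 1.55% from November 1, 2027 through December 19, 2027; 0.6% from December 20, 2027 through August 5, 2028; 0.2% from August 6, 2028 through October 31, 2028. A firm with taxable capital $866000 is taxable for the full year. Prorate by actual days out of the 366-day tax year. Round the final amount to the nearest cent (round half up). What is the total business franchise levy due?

November 1 – December 19, 2027: 49 days at 1.55% → $866000 × 1.55% × 49/366 = $1797.0683
December 20, 2027 – August 5, 2028: 230 days at 0.6% → $866000 × 0.6% × 230/366 = $3265.2459
August 6 – October 31, 2028: 87 days at 0.2% → $866000 × 0.2% × 87/366 = $411.7049
Total = $5474.0191

$5474.02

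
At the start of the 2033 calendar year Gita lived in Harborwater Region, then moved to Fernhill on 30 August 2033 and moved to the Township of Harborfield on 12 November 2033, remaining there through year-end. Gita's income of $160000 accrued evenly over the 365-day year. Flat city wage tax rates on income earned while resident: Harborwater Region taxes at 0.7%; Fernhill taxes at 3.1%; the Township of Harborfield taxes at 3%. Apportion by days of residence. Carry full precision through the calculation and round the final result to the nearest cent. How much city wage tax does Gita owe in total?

Harborwater Region, 1 January – 29 August 2033: 241 days → $160000 × 0.7% × 241/365 = $739.5068
Fernhill, 30 August – 11 November 2033: 74 days → $160000 × 3.1% × 74/365 = $1005.5890
The Township of Harborfield, 12 November – 31 December 2033: 50 days → $160000 × 3% × 50/365 = $657.5342
Total = $2402.6301

$2402.63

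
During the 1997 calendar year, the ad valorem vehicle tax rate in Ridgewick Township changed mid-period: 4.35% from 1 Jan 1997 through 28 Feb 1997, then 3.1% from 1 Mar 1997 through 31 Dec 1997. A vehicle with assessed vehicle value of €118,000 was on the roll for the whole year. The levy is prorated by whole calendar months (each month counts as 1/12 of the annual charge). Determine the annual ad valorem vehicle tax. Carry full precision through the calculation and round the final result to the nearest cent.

1 Jan – 28 Feb 1997: 2 months at 4.35% → €118,000 × 4.35% × 2/12 = €855.5000
1 Mar – 31 Dec 1997: 10 months at 3.1% → €118,000 × 3.1% × 10/12 = €3,048.3333
Total = €3,903.8333

€3,903.83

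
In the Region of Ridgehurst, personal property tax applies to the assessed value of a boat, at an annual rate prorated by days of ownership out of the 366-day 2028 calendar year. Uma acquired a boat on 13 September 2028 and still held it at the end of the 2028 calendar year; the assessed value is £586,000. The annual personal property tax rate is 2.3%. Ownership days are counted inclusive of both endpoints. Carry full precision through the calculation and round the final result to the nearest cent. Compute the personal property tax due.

£4,050.77

Days held (13 September – 31 December 2028): 110 out of 366
Tax = £586,000 × 2.3% × 110/366 = £4,050.7650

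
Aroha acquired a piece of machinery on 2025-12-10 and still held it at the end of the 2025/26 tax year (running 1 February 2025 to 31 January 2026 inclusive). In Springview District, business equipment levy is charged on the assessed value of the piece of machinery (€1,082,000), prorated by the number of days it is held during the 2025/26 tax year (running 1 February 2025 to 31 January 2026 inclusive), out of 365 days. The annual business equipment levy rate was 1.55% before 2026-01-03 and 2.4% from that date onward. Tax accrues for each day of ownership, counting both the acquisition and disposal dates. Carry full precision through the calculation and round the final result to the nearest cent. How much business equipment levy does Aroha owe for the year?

2025-12-10 to 2026-01-02: 24 days at 1.55% → €1,082,000 × 1.55% × 24/365 = €1,102.7507
2026-01-03 to 2026-01-31: 29 days at 2.4% → €1,082,000 × 2.4% × 29/365 = €2,063.2110
Total = €3,165.9616

€3,165.96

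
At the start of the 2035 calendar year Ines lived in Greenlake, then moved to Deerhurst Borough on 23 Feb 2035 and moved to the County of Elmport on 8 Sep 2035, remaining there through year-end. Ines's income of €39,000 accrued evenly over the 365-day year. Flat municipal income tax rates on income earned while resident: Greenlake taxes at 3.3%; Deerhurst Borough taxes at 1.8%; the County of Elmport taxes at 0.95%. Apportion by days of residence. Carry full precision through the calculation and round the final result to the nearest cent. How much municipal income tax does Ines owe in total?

Greenlake, 1 Jan – 22 Feb 2035: 53 days → €39,000 × 3.3% × 53/365 = €186.8795
Deerhurst Borough, 23 Feb – 7 Sep 2035: 197 days → €39,000 × 1.8% × 197/365 = €378.8877
The County of Elmport, 8 Sep – 31 Dec 2035: 115 days → €39,000 × 0.95% × 115/365 = €116.7329
Total = €682.5000

€682.50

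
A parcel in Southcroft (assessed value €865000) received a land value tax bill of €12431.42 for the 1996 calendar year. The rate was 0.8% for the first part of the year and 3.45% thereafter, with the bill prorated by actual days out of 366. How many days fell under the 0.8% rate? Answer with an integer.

Let d = days at the first rate; then 366 − d days at the second rate.
€865000 × [0.8%·d + 3.45%·(366−d)] / 366 = €12431.42
Solving gives d = 278, so the new rate took effect on October 5, 1996.

278 days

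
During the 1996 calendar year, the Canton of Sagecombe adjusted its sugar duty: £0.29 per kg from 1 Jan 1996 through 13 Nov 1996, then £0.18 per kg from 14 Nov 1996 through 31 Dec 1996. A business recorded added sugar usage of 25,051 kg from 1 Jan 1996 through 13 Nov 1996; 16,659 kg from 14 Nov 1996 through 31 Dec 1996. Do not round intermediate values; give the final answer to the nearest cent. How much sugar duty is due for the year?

1 Jan – 13 Nov 1996: 25,051 kg at £0.29/kg → £7,264.79
14 Nov – 31 Dec 1996: 16,659 kg at £0.18/kg → £2,998.62

£10,263.41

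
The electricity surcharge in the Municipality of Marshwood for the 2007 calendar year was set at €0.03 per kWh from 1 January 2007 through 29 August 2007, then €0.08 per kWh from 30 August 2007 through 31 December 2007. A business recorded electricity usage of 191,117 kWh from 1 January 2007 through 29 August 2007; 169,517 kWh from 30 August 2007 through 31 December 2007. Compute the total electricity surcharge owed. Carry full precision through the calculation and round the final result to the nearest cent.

€19,294.87

1 January – 29 August 2007: 191,117 kWh at €0.03/kWh → €5,733.51
30 August – 31 December 2007: 169,517 kWh at €0.08/kWh → €13,561.36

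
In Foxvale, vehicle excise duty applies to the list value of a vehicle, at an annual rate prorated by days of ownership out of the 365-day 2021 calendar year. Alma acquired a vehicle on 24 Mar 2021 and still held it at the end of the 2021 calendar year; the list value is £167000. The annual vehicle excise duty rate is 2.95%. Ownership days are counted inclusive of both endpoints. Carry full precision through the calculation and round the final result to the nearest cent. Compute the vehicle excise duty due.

Days held (24 Mar – 31 Dec 2021): 283 out of 365
Tax = £167000 × 2.95% × 283/365 = £3819.7247

£3819.72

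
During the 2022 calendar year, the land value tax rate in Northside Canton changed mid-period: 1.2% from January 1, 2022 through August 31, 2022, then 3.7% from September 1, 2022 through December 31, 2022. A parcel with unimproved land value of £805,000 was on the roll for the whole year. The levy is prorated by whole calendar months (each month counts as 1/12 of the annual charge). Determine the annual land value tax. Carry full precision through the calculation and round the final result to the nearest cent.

£16,368.33

January 1 – August 31, 2022: 8 months at 1.2% → £805,000 × 1.2% × 8/12 = £6,440.0000
September 1 – December 31, 2022: 4 months at 3.7% → £805,000 × 3.7% × 4/12 = £9,928.3333
Total = £16,368.3333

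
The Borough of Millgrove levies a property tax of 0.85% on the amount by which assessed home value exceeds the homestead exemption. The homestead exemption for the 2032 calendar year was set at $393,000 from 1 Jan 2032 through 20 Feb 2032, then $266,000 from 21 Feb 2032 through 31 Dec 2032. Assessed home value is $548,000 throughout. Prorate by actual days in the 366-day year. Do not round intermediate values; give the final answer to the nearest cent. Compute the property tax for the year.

$2,246.58

1 Jan – 20 Feb 2032: 51 days, exemption $393,000 → ($548,000 − $393,000) × 0.85% × 51/366 = $183.5861
21 Feb – 31 Dec 2032: 315 days, exemption $266,000 → ($548,000 − $266,000) × 0.85% × 315/366 = $2,062.9918
Total = $2,246.5779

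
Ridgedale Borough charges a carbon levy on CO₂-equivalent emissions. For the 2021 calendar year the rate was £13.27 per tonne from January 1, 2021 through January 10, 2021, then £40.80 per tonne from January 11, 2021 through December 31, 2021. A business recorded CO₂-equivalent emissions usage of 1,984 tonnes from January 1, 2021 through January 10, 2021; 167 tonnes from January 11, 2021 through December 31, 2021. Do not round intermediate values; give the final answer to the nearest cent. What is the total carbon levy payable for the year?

£33,141.28

January 1 – January 10, 2021: 1,984 tonnes at £13.27/tonne → £26,327.68
January 11 – December 31, 2021: 167 tonnes at £40.80/tonne → £6,813.60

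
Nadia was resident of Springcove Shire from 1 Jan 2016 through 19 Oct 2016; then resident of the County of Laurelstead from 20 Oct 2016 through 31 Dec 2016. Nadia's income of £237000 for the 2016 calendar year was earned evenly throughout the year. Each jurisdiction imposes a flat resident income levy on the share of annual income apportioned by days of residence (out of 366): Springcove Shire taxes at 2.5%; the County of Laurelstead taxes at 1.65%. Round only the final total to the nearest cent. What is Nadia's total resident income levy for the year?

£5523.20

Springcove Shire, 1 Jan – 19 Oct 2016: 293 days → £237000 × 2.5% × 293/366 = £4743.2377
The County of Laurelstead, 20 Oct – 31 Dec 2016: 73 days → £237000 × 1.65% × 73/366 = £779.9631
Total = £5523.2008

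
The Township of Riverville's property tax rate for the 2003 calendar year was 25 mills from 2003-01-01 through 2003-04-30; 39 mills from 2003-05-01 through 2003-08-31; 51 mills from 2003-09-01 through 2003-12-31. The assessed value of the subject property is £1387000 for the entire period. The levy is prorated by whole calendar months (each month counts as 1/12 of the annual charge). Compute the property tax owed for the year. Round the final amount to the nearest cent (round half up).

£53168.33

2003-01-01 to 2003-04-30: 4 months at 25 mills → £1387000 × 2.5% × 4/12 = £11558.3333
2003-05-01 to 2003-08-31: 4 months at 39 mills → £1387000 × 3.9% × 4/12 = £18031.0000
2003-09-01 to 2003-12-31: 4 months at 51 mills → £1387000 × 5.1% × 4/12 = £23579.0000
Total = £53168.3333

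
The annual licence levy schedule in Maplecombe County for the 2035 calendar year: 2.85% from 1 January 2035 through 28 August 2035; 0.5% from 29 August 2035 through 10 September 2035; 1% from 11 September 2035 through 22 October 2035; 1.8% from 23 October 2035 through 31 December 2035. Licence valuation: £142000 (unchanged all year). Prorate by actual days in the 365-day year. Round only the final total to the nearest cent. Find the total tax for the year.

£3339.92

1 January – 28 August 2035: 240 days at 2.85% → £142000 × 2.85% × 240/365 = £2661.0411
29 August – 10 September 2035: 13 days at 0.5% → £142000 × 0.5% × 13/365 = £25.2877
11 September – 22 October 2035: 42 days at 1% → £142000 × 1% × 42/365 = £163.3973
23 October – 31 December 2035: 70 days at 1.8% → £142000 × 1.8% × 70/365 = £490.1918
Total = £3339.9178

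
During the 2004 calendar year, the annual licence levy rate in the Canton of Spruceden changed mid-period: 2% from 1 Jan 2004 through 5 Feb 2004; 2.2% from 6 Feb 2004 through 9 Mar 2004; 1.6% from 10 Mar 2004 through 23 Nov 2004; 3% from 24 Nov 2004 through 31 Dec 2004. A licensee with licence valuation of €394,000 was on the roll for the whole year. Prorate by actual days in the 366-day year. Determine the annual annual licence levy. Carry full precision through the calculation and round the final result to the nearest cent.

1 Jan – 5 Feb 2004: 36 days at 2% → €394,000 × 2% × 36/366 = €775.0820
6 Feb – 9 Mar 2004: 33 days at 2.2% → €394,000 × 2.2% × 33/366 = €781.5410
10 Mar – 23 Nov 2004: 259 days at 1.6% → €394,000 × 1.6% × 259/366 = €4,461.0273
24 Nov – 31 Dec 2004: 38 days at 3% → €394,000 × 3% × 38/366 = €1,227.2131
Total = €7,244.8634

€7,244.86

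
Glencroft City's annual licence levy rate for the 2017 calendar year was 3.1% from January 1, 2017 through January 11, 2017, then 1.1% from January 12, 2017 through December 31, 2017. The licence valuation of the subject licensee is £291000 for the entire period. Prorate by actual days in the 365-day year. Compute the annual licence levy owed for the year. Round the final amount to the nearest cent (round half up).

£3376.40

January 1 – January 11, 2017: 11 days at 3.1% → £291000 × 3.1% × 11/365 = £271.8658
January 12 – December 31, 2017: 354 days at 1.1% → £291000 × 1.1% × 354/365 = £3104.5315
Total = £3376.3973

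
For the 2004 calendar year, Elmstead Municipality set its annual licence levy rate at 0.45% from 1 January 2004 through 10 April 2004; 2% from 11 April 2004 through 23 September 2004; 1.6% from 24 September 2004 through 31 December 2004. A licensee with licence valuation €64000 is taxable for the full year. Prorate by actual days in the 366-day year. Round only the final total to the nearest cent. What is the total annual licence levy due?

€937.01

1 January – 10 April 2004: 101 days at 0.45% → €64000 × 0.45% × 101/366 = €79.4754
11 April – 23 September 2004: 166 days at 2% → €64000 × 2% × 166/366 = €580.5464
24 September – 31 December 2004: 99 days at 1.6% → €64000 × 1.6% × 99/366 = €276.9836
Total = €937.0055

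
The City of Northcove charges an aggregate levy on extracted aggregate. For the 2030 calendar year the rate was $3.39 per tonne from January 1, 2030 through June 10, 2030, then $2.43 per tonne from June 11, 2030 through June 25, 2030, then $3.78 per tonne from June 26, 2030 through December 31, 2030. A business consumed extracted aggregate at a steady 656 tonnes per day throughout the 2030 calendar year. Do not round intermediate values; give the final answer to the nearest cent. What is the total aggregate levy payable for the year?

$850608.96

January 1 – June 10, 2030: 161 days × 656 tonnes/day = 105,616 tonnes at $3.39/tonne → $358038.24
June 11 – June 25, 2030: 15 days × 656 tonnes/day = 9,840 tonnes at $2.43/tonne → $23911.20
June 26 – December 31, 2030: 189 days × 656 tonnes/day = 123,984 tonnes at $3.78/tonne → $468659.52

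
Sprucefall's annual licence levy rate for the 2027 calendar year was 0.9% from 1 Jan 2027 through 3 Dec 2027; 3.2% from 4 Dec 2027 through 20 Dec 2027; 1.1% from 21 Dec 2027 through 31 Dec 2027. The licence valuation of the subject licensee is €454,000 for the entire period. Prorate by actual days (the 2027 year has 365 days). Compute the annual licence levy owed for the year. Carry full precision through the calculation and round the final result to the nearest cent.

1 Jan – 3 Dec 2027: 337 days at 0.9% → €454,000 × 0.9% × 337/365 = €3,772.5534
4 Dec – 20 Dec 2027: 17 days at 3.2% → €454,000 × 3.2% × 17/365 = €676.6466
21 Dec – 31 Dec 2027: 11 days at 1.1% → €454,000 × 1.1% × 11/365 = €150.5041
Total = €4,599.7041

€4,599.70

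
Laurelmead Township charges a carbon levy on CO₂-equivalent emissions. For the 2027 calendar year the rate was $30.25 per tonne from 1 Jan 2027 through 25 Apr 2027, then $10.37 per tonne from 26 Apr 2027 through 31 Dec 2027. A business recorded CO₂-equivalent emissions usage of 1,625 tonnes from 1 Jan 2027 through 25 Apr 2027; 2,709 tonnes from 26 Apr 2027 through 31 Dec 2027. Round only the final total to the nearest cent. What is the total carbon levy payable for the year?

1 Jan – 25 Apr 2027: 1,625 tonnes at $30.25/tonne → $49,156.25
26 Apr – 31 Dec 2027: 2,709 tonnes at $10.37/tonne → $28,092.33

$77,248.58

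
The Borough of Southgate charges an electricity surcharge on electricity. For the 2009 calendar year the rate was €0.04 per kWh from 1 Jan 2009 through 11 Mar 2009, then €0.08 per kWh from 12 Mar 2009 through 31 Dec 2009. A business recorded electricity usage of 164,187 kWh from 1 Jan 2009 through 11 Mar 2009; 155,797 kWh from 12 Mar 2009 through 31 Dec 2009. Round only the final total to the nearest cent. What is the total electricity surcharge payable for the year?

€19031.24

1 Jan – 11 Mar 2009: 164,187 kWh at €0.04/kWh → €6567.48
12 Mar – 31 Dec 2009: 155,797 kWh at €0.08/kWh → €12463.76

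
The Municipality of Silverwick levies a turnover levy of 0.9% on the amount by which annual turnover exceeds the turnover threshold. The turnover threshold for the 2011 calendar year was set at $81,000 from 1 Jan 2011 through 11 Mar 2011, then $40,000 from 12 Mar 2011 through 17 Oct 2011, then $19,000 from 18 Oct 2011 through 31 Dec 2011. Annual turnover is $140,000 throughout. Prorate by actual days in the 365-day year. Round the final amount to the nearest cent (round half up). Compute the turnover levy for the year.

1 Jan – 11 Mar 2011: 70 days, exemption $81,000 → ($140,000 − $81,000) × 0.9% × 70/365 = $101.8356
12 Mar – 17 Oct 2011: 220 days, exemption $40,000 → ($140,000 − $40,000) × 0.9% × 220/365 = $542.4658
18 Oct – 31 Dec 2011: 75 days, exemption $19,000 → ($140,000 − $19,000) × 0.9% × 75/365 = $223.7671
Total = $868.0685

$868.07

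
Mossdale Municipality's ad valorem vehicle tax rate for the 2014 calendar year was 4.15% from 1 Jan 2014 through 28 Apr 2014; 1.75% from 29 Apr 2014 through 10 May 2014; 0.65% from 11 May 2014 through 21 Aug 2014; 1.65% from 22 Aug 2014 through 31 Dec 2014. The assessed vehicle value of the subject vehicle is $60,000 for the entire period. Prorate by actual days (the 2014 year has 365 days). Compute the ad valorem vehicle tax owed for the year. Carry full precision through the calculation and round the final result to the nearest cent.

$1,307.59

1 Jan – 28 Apr 2014: 118 days at 4.15% → $60,000 × 4.15% × 118/365 = $804.9863
29 Apr – 10 May 2014: 12 days at 1.75% → $60,000 × 1.75% × 12/365 = $34.5205
11 May – 21 Aug 2014: 103 days at 0.65% → $60,000 × 0.65% × 103/365 = $110.0548
22 Aug – 31 Dec 2014: 132 days at 1.65% → $60,000 × 1.65% × 132/365 = $358.0274
Total = $1,307.5890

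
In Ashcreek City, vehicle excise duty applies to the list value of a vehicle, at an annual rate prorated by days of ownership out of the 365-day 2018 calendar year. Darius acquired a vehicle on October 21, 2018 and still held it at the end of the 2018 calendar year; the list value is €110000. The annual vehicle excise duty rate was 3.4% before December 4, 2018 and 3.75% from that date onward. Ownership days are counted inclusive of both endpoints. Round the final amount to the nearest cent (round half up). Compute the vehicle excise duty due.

€767.29

October 21 – December 3, 2018: 44 days at 3.4% → €110000 × 3.4% × 44/365 = €450.8493
December 4 – December 31, 2018: 28 days at 3.75% → €110000 × 3.75% × 28/365 = €316.4384
Total = €767.2877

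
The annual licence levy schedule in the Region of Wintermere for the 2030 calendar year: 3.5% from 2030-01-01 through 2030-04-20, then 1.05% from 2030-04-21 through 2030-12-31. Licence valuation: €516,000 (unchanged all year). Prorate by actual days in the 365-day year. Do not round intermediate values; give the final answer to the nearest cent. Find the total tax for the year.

€9,227.92

2030-01-01 to 2030-04-20: 110 days at 3.5% → €516,000 × 3.5% × 110/365 = €5,442.7397
2030-04-21 to 2030-12-31: 255 days at 1.05% → €516,000 × 1.05% × 255/365 = €3,785.1781
Total = €9,227.9178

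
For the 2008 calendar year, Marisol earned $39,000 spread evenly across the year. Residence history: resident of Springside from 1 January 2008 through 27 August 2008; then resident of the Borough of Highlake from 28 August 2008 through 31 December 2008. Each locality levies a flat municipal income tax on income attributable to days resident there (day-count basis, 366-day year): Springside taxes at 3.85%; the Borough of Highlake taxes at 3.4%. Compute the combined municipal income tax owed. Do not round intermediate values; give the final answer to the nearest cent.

$1,441.08

Springside, 1 January – 27 August 2008: 240 days → $39,000 × 3.85% × 240/366 = $984.5902
The Borough of Highlake, 28 August – 31 December 2008: 126 days → $39,000 × 3.4% × 126/366 = $456.4918
Total = $1,441.0820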